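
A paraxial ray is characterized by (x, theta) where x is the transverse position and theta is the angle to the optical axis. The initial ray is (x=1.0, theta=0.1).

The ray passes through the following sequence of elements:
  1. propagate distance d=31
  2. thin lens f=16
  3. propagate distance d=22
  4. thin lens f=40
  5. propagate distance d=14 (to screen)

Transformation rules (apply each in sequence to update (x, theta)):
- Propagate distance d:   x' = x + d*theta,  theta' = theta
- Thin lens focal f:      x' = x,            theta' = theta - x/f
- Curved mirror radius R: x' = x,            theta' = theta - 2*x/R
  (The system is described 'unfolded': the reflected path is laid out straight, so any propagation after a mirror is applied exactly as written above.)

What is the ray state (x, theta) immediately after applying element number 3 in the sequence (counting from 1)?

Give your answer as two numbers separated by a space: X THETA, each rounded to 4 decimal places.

Answer: 0.6625 -0.1563

Derivation:
Initial: x=1.0000 theta=0.1000
After 1 (propagate distance d=31): x=4.1000 theta=0.1000
After 2 (thin lens f=16): x=4.1000 theta=-5/32 (≈-0.1563)
After 3 (propagate distance d=22): x=0.6625 theta=-5/32 (≈-0.1563)
Rounded to 4 decimal places: x = 0.6625, theta = -0.1563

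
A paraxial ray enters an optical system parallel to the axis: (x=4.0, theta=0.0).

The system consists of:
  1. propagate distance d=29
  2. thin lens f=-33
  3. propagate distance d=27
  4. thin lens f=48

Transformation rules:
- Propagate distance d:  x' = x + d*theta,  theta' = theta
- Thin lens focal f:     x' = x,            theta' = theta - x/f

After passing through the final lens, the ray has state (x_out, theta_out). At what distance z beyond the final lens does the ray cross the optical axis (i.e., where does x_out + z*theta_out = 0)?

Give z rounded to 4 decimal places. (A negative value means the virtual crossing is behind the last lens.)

Answer: 240.0000

Derivation:
Initial: x=4.0000 theta=0.0000
After 1 (propagate distance d=29): x=4.0000 theta=0.0000
After 2 (thin lens f=-33): x=4.0000 theta=4/33 (≈0.1212)
After 3 (propagate distance d=27): x=80/11 (≈7.2727) theta=4/33 (≈0.1212)
After 4 (thin lens f=48): x=80/11 (≈7.2727) theta=-1/33 (≈-0.0303)
z_focus = -x_out/theta_out = -(80/11)/(-1/33) = 240.0000
Rounded to 4 decimal places: z = 240.0000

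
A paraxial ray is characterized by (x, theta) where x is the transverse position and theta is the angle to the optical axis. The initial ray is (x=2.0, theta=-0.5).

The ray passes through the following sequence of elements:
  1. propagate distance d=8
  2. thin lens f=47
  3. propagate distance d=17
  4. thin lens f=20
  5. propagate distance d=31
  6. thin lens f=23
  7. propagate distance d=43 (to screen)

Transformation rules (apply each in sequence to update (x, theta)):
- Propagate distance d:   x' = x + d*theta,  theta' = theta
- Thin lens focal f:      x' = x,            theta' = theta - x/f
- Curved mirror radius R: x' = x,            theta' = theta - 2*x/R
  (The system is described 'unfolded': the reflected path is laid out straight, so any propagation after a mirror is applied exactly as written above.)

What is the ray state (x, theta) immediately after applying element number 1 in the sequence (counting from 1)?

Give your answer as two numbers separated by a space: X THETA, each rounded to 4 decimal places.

Answer: -2.0000 -0.5000

Derivation:
Initial: x=2.0000 theta=-0.5000
After 1 (propagate distance d=8): x=-2.0000 theta=-0.5000
Rounded to 4 decimal places: x = -2.0000, theta = -0.5000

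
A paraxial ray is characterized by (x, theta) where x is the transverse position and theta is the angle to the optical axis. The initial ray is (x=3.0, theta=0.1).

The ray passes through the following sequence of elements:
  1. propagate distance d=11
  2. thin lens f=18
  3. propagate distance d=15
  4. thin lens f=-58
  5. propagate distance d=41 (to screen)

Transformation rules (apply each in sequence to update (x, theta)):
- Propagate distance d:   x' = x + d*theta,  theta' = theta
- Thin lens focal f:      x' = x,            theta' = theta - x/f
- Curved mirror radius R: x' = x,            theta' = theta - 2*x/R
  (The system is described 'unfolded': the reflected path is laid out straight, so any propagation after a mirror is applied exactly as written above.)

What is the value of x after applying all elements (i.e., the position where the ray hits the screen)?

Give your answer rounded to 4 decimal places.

Answer: -1.5122

Derivation:
Initial: x=3.0000 theta=0.1000
After 1 (propagate distance d=11): x=4.1000 theta=0.1000
After 2 (thin lens f=18): x=4.1000 theta=-23/180 (≈-0.1278)
After 3 (propagate distance d=15): x=131/60 (≈2.1833) theta=-23/180 (≈-0.1278)
After 4 (thin lens f=-58): x=131/60 (≈2.1833) theta=-941/10440 (≈-0.0901)
After 5 (propagate distance d=41 (to screen)): x=-15787/10440 (≈-1.5122) theta=-941/10440 (≈-0.0901)
Rounded to 4 decimal places: x = -1.5122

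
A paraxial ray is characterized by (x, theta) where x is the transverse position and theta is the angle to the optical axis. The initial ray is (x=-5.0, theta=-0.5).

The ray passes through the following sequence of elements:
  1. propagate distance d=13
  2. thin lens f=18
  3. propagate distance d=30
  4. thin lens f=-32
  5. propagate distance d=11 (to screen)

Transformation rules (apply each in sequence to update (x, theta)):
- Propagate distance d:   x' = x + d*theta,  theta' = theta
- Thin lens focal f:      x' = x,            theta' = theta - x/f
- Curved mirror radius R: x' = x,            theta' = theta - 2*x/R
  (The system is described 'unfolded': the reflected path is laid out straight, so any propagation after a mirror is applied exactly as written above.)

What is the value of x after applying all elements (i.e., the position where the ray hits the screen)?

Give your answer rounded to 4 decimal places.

Answer: -8.3264

Derivation:
Initial: x=-5.0000 theta=-0.5000
After 1 (propagate distance d=13): x=-11.5000 theta=-0.5000
After 2 (thin lens f=18): x=-11.5000 theta=5/36 (≈0.1389)
After 3 (propagate distance d=30): x=-22/3 (≈-7.3333) theta=5/36 (≈0.1389)
After 4 (thin lens f=-32): x=-22/3 (≈-7.3333) theta=-13/144 (≈-0.0903)
After 5 (propagate distance d=11 (to screen)): x=-1199/144 (≈-8.3264) theta=-13/144 (≈-0.0903)
Rounded to 4 decimal places: x = -8.3264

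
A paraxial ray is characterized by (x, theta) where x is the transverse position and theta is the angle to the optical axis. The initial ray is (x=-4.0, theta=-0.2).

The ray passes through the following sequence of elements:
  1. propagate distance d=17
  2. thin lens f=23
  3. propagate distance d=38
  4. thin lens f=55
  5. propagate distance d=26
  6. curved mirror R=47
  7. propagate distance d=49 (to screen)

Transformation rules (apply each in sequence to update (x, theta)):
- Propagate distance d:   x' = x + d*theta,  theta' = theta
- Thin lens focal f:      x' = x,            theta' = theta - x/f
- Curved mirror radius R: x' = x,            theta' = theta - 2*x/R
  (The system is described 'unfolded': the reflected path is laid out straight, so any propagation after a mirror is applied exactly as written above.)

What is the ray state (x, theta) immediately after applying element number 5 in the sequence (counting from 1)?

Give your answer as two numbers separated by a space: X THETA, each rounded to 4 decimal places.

Answer: 1.7026 0.1722

Derivation:
Initial: x=-4.0000 theta=-0.2000
After 1 (propagate distance d=17): x=-7.4000 theta=-0.2000
After 2 (thin lens f=23): x=-7.4000 theta=14/115 (≈0.1217)
After 3 (propagate distance d=38): x=-319/115 (≈-2.7739) theta=14/115 (≈0.1217)
After 4 (thin lens f=55): x=-319/115 (≈-2.7739) theta=99/575 (≈0.1722)
After 5 (propagate distance d=26): x=979/575 (≈1.7026) theta=99/575 (≈0.1722)
Rounded to 4 decimal places: x = 1.7026, theta = 0.1722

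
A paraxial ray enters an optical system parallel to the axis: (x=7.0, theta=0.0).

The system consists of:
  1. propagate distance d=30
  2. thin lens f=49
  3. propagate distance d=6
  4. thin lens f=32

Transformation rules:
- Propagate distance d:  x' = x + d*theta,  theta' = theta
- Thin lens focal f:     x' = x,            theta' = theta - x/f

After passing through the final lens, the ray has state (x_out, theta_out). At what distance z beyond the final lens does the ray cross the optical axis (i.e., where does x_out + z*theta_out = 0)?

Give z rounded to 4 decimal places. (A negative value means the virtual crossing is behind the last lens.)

Initial: x=7.0000 theta=0.0000
After 1 (propagate distance d=30): x=7.0000 theta=0.0000
After 2 (thin lens f=49): x=7.0000 theta=-1/7 (≈-0.1429)
After 3 (propagate distance d=6): x=43/7 (≈6.1429) theta=-1/7 (≈-0.1429)
After 4 (thin lens f=32): x=43/7 (≈6.1429) theta=-75/224 (≈-0.3348)
z_focus = -x_out/theta_out = -(43/7)/(-75/224) = 1376/75 ≈ 18.3467
Rounded to 4 decimal places: z = 18.3467

Answer: 18.3467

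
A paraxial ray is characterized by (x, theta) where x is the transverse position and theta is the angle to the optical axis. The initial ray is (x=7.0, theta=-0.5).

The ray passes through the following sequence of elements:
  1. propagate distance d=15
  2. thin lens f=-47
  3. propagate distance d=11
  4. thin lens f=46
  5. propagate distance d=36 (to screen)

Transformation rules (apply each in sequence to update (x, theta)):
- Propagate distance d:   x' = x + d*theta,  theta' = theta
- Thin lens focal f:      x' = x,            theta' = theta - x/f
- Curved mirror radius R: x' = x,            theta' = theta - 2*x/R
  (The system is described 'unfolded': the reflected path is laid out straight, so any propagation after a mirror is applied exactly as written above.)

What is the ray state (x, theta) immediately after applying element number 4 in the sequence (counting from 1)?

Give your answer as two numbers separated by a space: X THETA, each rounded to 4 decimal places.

Answer: -6.1170 -0.3777

Derivation:
Initial: x=7.0000 theta=-0.5000
After 1 (propagate distance d=15): x=-0.5000 theta=-0.5000
After 2 (thin lens f=-47): x=-0.5000 theta=-24/47 (≈-0.5106)
After 3 (propagate distance d=11): x=-575/94 (≈-6.1170) theta=-24/47 (≈-0.5106)
After 4 (thin lens f=46): x=-575/94 (≈-6.1170) theta=-71/188 (≈-0.3777)
Rounded to 4 decimal places: x = -6.1170, theta = -0.3777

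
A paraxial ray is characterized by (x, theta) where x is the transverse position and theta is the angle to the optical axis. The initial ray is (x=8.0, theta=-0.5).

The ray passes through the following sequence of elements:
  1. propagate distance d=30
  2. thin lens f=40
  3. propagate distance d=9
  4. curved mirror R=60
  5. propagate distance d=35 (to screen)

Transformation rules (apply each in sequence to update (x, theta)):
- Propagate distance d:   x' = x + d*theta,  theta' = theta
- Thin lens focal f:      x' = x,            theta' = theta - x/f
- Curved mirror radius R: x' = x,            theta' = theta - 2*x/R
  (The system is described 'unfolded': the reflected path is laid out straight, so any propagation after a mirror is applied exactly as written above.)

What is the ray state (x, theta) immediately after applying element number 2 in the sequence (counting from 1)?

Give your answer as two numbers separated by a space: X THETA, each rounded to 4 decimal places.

Initial: x=8.0000 theta=-0.5000
After 1 (propagate distance d=30): x=-7.0000 theta=-0.5000
After 2 (thin lens f=40): x=-7.0000 theta=-0.3250
Rounded to 4 decimal places: x = -7.0000, theta = -0.3250

Answer: -7.0000 -0.3250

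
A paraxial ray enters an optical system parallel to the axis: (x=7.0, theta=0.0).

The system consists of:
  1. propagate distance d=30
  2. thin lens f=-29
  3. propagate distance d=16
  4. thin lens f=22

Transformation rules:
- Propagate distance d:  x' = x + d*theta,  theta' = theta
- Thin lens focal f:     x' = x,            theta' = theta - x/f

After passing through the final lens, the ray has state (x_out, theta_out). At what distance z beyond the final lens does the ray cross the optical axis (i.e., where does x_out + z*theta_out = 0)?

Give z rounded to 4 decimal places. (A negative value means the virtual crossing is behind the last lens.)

Initial: x=7.0000 theta=0.0000
After 1 (propagate distance d=30): x=7.0000 theta=0.0000
After 2 (thin lens f=-29): x=7.0000 theta=7/29 (≈0.2414)
After 3 (propagate distance d=16): x=315/29 (≈10.8621) theta=7/29 (≈0.2414)
After 4 (thin lens f=22): x=315/29 (≈10.8621) theta=-161/638 (≈-0.2524)
z_focus = -x_out/theta_out = -(315/29)/(-161/638) = 990/23 ≈ 43.0435
Rounded to 4 decimal places: z = 43.0435

Answer: 43.0435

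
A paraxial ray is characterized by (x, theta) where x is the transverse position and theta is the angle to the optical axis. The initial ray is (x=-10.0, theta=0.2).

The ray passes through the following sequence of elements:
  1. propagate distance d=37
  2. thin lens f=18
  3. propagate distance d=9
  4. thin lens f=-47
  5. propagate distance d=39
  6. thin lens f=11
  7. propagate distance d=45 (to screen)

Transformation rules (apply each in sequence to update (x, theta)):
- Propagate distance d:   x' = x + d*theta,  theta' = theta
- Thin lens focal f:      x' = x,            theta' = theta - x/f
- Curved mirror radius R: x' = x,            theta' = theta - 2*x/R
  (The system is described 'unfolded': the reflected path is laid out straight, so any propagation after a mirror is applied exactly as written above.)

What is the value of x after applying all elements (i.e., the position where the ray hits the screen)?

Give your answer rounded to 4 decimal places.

Initial: x=-10.0000 theta=0.2000
After 1 (propagate distance d=37): x=-2.6000 theta=0.2000
After 2 (thin lens f=18): x=-2.6000 theta=31/90 (≈0.3444)
After 3 (propagate distance d=9): x=0.5000 theta=31/90 (≈0.3444)
After 4 (thin lens f=-47): x=0.5000 theta=751/2115 (≈0.3551)
After 5 (propagate distance d=39): x=20231/1410 (≈14.3482) theta=751/2115 (≈0.3551)
After 6 (thin lens f=11): x=20231/1410 (≈14.3482) theta=-44171/46530 (≈-0.9493)
After 7 (propagate distance d=45 (to screen)): x=-220012/7755 (≈-28.3703) theta=-44171/46530 (≈-0.9493)
Rounded to 4 decimal places: x = -28.3703

Answer: -28.3703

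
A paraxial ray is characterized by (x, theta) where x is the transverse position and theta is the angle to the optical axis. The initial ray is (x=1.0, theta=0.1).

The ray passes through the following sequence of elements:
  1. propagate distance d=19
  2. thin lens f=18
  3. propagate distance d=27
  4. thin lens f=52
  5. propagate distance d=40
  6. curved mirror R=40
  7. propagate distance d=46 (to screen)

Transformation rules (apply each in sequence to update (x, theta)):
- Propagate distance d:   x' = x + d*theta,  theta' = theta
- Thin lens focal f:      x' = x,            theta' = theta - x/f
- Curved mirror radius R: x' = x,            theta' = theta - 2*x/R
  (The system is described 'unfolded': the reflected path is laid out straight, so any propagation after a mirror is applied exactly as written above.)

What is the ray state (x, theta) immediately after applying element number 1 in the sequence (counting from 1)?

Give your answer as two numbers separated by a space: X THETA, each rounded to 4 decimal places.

Answer: 2.9000 0.1000

Derivation:
Initial: x=1.0000 theta=0.1000
After 1 (propagate distance d=19): x=2.9000 theta=0.1000
Rounded to 4 decimal places: x = 2.9000, theta = 0.1000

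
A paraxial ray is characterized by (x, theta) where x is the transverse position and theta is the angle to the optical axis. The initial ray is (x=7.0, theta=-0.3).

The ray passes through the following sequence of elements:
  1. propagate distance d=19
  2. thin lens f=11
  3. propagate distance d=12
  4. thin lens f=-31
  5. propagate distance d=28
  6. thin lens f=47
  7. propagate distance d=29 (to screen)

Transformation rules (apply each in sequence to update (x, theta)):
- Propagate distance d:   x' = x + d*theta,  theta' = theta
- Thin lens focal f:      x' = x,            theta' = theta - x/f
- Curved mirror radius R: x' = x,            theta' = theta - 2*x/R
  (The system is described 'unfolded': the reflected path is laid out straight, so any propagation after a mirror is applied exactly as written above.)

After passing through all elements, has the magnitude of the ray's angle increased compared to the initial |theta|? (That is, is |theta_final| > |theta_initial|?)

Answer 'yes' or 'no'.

Answer: no

Derivation:
Initial: x=7.0000 theta=-0.3000
After 1 (propagate distance d=19): x=1.3000 theta=-0.3000
After 2 (thin lens f=11): x=1.3000 theta=-23/55 (≈-0.4182)
After 3 (propagate distance d=12): x=-409/110 (≈-3.7182) theta=-23/55 (≈-0.4182)
After 4 (thin lens f=-31): x=-409/110 (≈-3.7182) theta=-367/682 (≈-0.5381)
After 5 (propagate distance d=28): x=-64059/3410 (≈-18.7856) theta=-367/682 (≈-0.5381)
After 6 (thin lens f=47): x=-64059/3410 (≈-18.7856) theta=-11093/80135 (≈-0.1384)
After 7 (propagate distance d=29 (to screen)): x=-332197/14570 (≈-22.8001) theta=-11093/80135 (≈-0.1384)
|theta_initial|=0.3000 |theta_final|=11093/80135 (≈0.1384) -> not increased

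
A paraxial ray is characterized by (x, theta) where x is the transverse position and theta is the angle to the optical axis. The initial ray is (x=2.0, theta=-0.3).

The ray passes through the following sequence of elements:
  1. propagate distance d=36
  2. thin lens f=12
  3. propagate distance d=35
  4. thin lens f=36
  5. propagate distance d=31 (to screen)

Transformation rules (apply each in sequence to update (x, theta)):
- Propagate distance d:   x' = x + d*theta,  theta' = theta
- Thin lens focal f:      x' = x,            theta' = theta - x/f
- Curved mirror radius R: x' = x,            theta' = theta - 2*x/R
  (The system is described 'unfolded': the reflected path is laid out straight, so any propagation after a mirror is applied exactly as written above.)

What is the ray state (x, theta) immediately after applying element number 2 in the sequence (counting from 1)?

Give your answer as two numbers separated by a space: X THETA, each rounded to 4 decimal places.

Initial: x=2.0000 theta=-0.3000
After 1 (propagate distance d=36): x=-8.8000 theta=-0.3000
After 2 (thin lens f=12): x=-8.8000 theta=13/30 (≈0.4333)
Rounded to 4 decimal places: x = -8.8000, theta = 0.4333

Answer: -8.8000 0.4333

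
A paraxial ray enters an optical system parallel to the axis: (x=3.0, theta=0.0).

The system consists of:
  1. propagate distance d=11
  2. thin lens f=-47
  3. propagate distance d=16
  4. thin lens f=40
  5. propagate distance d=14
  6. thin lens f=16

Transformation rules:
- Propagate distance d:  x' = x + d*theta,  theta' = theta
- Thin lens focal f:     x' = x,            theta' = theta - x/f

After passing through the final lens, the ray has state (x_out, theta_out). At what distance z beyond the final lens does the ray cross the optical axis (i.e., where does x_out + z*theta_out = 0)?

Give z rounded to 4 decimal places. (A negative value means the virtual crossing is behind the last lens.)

Answer: 13.7054

Derivation:
Initial: x=3.0000 theta=0.0000
After 1 (propagate distance d=11): x=3.0000 theta=0.0000
After 2 (thin lens f=-47): x=3.0000 theta=3/47 (≈0.0638)
After 3 (propagate distance d=16): x=189/47 (≈4.0213) theta=3/47 (≈0.0638)
After 4 (thin lens f=40): x=189/47 (≈4.0213) theta=-69/1880 (≈-0.0367)
After 5 (propagate distance d=14): x=3297/940 (≈3.5074) theta=-69/1880 (≈-0.0367)
After 6 (thin lens f=16): x=3297/940 (≈3.5074) theta=-3849/15040 (≈-0.2559)
z_focus = -x_out/theta_out = -(3297/940)/(-3849/15040) = 17584/1283 ≈ 13.7054
Rounded to 4 decimal places: z = 13.7054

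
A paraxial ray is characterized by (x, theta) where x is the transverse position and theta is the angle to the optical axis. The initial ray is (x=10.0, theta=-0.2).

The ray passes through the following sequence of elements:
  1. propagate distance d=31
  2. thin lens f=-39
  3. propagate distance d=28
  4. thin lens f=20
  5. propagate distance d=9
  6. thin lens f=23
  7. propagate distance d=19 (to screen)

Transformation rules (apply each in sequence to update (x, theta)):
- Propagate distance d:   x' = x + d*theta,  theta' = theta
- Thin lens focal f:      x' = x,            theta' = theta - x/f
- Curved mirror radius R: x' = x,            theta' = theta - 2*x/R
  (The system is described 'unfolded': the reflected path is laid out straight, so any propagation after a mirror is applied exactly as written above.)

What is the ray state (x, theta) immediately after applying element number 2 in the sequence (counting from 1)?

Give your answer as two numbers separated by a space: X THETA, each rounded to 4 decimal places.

Initial: x=10.0000 theta=-0.2000
After 1 (propagate distance d=31): x=3.8000 theta=-0.2000
After 2 (thin lens f=-39): x=3.8000 theta=-4/39 (≈-0.1026)
Rounded to 4 decimal places: x = 3.8000, theta = -0.1026

Answer: 3.8000 -0.1026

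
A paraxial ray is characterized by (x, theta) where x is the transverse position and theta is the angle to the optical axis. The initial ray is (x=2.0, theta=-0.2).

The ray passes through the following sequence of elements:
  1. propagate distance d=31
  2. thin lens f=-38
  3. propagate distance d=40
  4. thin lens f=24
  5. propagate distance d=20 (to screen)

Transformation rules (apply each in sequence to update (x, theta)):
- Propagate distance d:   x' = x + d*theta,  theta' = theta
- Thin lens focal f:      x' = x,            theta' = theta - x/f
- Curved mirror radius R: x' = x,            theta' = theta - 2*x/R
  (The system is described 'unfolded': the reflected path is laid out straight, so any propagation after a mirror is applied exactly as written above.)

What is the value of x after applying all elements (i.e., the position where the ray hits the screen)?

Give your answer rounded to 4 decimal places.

Initial: x=2.0000 theta=-0.2000
After 1 (propagate distance d=31): x=-4.2000 theta=-0.2000
After 2 (thin lens f=-38): x=-4.2000 theta=-59/190 (≈-0.3105)
After 3 (propagate distance d=40): x=-1579/95 (≈-16.6211) theta=-59/190 (≈-0.3105)
After 4 (thin lens f=24): x=-1579/95 (≈-16.6211) theta=871/2280 (≈0.3820)
After 5 (propagate distance d=20 (to screen)): x=-5119/570 (≈-8.9807) theta=871/2280 (≈0.3820)
Rounded to 4 decimal places: x = -8.9807

Answer: -8.9807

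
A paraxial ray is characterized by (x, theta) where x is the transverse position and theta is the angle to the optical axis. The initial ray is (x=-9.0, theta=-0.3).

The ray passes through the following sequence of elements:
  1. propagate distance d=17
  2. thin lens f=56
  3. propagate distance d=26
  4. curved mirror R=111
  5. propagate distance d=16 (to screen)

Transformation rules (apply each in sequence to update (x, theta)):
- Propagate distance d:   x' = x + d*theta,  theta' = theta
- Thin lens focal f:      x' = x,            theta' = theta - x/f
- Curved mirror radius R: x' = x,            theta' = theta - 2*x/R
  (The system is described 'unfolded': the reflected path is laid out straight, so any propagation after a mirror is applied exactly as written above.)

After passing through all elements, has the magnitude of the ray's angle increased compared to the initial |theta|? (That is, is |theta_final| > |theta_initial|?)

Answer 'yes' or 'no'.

Answer: no

Derivation:
Initial: x=-9.0000 theta=-0.3000
After 1 (propagate distance d=17): x=-14.1000 theta=-0.3000
After 2 (thin lens f=56): x=-14.1000 theta=-27/560 (≈-0.0482)
After 3 (propagate distance d=26): x=-4299/280 (≈-15.3536) theta=-27/560 (≈-0.0482)
After 4 (curved mirror R=111): x=-4299/280 (≈-15.3536) theta=4733/20720 (≈0.2284)
After 5 (propagate distance d=16 (to screen)): x=-121199/10360 (≈-11.6987) theta=4733/20720 (≈0.2284)
|theta_initial|=0.3000 |theta_final|=4733/20720 (≈0.2284) -> not increased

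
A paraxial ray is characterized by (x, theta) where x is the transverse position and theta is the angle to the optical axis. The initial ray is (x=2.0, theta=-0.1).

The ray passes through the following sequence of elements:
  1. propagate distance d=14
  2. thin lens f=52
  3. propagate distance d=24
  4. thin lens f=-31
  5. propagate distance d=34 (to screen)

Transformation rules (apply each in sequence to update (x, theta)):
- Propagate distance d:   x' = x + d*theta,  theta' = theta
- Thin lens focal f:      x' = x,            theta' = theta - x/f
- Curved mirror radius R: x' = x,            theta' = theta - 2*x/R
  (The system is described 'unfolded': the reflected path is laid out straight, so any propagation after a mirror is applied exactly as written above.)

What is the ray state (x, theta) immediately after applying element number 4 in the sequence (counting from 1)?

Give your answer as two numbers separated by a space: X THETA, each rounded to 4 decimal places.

Initial: x=2.0000 theta=-0.1000
After 1 (propagate distance d=14): x=0.6000 theta=-0.1000
After 2 (thin lens f=52): x=0.6000 theta=-29/260 (≈-0.1115)
After 3 (propagate distance d=24): x=-27/13 (≈-2.0769) theta=-29/260 (≈-0.1115)
After 4 (thin lens f=-31): x=-27/13 (≈-2.0769) theta=-1439/8060 (≈-0.1785)
Rounded to 4 decimal places: x = -2.0769, theta = -0.1785

Answer: -2.0769 -0.1785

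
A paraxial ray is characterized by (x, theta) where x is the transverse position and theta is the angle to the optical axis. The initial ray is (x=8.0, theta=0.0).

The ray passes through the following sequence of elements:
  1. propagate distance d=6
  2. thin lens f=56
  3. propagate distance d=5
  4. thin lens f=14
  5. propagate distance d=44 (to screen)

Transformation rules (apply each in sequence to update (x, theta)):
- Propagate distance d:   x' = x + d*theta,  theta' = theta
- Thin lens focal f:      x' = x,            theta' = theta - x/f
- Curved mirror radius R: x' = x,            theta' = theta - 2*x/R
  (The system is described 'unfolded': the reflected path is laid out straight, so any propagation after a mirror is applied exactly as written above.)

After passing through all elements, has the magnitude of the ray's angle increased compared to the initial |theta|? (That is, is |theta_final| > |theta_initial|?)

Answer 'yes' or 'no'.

Answer: yes

Derivation:
Initial: x=8.0000 theta=0.0000
After 1 (propagate distance d=6): x=8.0000 theta=0.0000
After 2 (thin lens f=56): x=8.0000 theta=-1/7 (≈-0.1429)
After 3 (propagate distance d=5): x=51/7 (≈7.2857) theta=-1/7 (≈-0.1429)
After 4 (thin lens f=14): x=51/7 (≈7.2857) theta=-65/98 (≈-0.6633)
After 5 (propagate distance d=44 (to screen)): x=-1073/49 (≈-21.8980) theta=-65/98 (≈-0.6633)
|theta_initial|=0.0000 |theta_final|=65/98 (≈0.6633) -> increased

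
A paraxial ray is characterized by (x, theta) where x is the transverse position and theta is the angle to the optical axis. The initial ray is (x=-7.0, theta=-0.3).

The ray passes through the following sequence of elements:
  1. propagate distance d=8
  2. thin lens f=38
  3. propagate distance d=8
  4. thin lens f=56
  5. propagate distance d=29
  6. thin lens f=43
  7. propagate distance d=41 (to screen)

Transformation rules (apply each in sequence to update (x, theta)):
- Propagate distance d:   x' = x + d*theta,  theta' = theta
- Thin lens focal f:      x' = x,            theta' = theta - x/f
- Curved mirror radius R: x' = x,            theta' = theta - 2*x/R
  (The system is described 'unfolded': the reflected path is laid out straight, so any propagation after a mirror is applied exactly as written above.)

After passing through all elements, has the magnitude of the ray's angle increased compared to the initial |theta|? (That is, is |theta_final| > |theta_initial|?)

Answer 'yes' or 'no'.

Answer: no

Derivation:
Initial: x=-7.0000 theta=-0.3000
After 1 (propagate distance d=8): x=-9.4000 theta=-0.3000
After 2 (thin lens f=38): x=-9.4000 theta=-1/19 (≈-0.0526)
After 3 (propagate distance d=8): x=-933/95 (≈-9.8211) theta=-1/19 (≈-0.0526)
After 4 (thin lens f=56): x=-933/95 (≈-9.8211) theta=653/5320 (≈0.1227)
After 5 (propagate distance d=29): x=-33311/5320 (≈-6.2615) theta=653/5320 (≈0.1227)
After 6 (thin lens f=43): x=-33311/5320 (≈-6.2615) theta=877/3268 (≈0.2684)
After 7 (propagate distance d=41 (to screen)): x=1084617/228760 (≈4.7413) theta=877/3268 (≈0.2684)
|theta_initial|=0.3000 |theta_final|=877/3268 (≈0.2684) -> not increased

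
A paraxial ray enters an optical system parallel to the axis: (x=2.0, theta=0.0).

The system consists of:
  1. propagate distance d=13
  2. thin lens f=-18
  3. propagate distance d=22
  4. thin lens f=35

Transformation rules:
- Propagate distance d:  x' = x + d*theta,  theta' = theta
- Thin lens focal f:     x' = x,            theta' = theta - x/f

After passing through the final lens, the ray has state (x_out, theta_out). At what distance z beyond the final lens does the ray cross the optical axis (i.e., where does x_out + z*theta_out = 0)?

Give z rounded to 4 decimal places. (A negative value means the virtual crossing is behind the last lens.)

Initial: x=2.0000 theta=0.0000
After 1 (propagate distance d=13): x=2.0000 theta=0.0000
After 2 (thin lens f=-18): x=2.0000 theta=1/9 (≈0.1111)
After 3 (propagate distance d=22): x=40/9 (≈4.4444) theta=1/9 (≈0.1111)
After 4 (thin lens f=35): x=40/9 (≈4.4444) theta=-1/63 (≈-0.0159)
z_focus = -x_out/theta_out = -(40/9)/(-1/63) = 280.0000
Rounded to 4 decimal places: z = 280.0000

Answer: 280.0000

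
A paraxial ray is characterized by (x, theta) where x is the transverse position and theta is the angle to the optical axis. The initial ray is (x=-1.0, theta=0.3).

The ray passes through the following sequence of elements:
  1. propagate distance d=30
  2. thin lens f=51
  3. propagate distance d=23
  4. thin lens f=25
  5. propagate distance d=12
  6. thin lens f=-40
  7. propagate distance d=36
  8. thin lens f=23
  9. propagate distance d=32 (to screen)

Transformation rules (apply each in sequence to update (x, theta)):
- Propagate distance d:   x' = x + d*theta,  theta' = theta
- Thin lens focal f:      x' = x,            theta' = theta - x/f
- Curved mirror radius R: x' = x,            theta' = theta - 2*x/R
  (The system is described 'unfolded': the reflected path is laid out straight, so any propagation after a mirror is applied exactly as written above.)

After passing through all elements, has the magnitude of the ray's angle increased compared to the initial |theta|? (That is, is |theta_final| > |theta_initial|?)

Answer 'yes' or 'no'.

Initial: x=-1.0000 theta=0.3000
After 1 (propagate distance d=30): x=8.0000 theta=0.3000
After 2 (thin lens f=51): x=8.0000 theta=73/510 (≈0.1431)
After 3 (propagate distance d=23): x=5759/510 (≈11.2922) theta=73/510 (≈0.1431)
After 4 (thin lens f=25): x=5759/510 (≈11.2922) theta=-1967/6375 (≈-0.3085)
After 5 (propagate distance d=12): x=96767/12750 (≈7.5896) theta=-1967/6375 (≈-0.3085)
After 6 (thin lens f=-40): x=96767/12750 (≈7.5896) theta=-60593/510000 (≈-0.1188)
After 7 (propagate distance d=36): x=422333/127500 (≈3.3124) theta=-60593/510000 (≈-0.1188)
After 8 (thin lens f=23): x=422333/127500 (≈3.3124) theta=-1027657/3910000 (≈-0.2628)
After 9 (propagate distance d=32 (to screen)): x=-14950109/2932500 (≈-5.0981) theta=-1027657/3910000 (≈-0.2628)
|theta_initial|=0.3000 |theta_final|=1027657/3910000 (≈0.2628) -> not increased

Answer: no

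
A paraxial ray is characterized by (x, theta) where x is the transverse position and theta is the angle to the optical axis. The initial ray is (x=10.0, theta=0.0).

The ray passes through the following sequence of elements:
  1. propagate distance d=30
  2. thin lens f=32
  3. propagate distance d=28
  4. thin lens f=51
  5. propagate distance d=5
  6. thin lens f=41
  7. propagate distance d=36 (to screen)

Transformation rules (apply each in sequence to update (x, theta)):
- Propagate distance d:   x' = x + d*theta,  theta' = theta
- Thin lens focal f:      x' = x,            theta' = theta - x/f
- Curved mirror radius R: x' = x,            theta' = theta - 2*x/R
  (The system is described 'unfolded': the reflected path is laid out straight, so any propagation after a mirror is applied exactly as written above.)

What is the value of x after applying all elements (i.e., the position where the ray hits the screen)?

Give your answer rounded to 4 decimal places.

Answer: -12.1854

Derivation:
Initial: x=10.0000 theta=0.0000
After 1 (propagate distance d=30): x=10.0000 theta=0.0000
After 2 (thin lens f=32): x=10.0000 theta=-0.3125
After 3 (propagate distance d=28): x=1.2500 theta=-0.3125
After 4 (thin lens f=51): x=1.2500 theta=-275/816 (≈-0.3370)
After 5 (propagate distance d=5): x=-355/816 (≈-0.4350) theta=-275/816 (≈-0.3370)
After 6 (thin lens f=41): x=-355/816 (≈-0.4350) theta=-455/1394 (≈-0.3264)
After 7 (propagate distance d=36 (to screen)): x=-407675/33456 (≈-12.1854) theta=-455/1394 (≈-0.3264)
Rounded to 4 decimal places: x = -12.1854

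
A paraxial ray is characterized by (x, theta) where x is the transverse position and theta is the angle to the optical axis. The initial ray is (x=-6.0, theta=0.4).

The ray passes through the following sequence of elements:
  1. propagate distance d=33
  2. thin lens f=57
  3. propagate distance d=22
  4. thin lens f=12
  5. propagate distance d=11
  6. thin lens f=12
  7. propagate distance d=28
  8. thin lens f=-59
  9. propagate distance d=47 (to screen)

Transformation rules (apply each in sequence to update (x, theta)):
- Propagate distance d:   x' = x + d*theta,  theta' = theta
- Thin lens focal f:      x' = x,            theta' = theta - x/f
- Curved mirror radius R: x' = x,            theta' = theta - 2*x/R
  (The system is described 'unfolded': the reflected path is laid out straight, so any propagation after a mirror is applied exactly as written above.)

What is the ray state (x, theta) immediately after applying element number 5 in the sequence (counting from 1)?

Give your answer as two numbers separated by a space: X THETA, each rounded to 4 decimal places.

Answer: 4.1123 -0.8281

Derivation:
Initial: x=-6.0000 theta=0.4000
After 1 (propagate distance d=33): x=7.2000 theta=0.4000
After 2 (thin lens f=57): x=7.2000 theta=26/95 (≈0.2737)
After 3 (propagate distance d=22): x=1256/95 (≈13.2211) theta=26/95 (≈0.2737)
After 4 (thin lens f=12): x=1256/95 (≈13.2211) theta=-236/285 (≈-0.8281)
After 5 (propagate distance d=11): x=1172/285 (≈4.1123) theta=-236/285 (≈-0.8281)
Rounded to 4 decimal places: x = 4.1123, theta = -0.8281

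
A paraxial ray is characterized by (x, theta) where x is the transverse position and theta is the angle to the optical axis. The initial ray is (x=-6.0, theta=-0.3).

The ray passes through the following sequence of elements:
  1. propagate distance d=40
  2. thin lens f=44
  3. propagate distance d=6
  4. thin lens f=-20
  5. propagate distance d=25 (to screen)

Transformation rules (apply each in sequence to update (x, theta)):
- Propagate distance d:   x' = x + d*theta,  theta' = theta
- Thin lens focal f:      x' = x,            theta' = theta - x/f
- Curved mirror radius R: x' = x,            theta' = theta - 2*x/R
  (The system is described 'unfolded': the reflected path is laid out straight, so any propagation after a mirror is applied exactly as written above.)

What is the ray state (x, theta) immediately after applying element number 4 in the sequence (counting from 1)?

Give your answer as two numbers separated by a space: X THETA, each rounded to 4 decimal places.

Initial: x=-6.0000 theta=-0.3000
After 1 (propagate distance d=40): x=-18.0000 theta=-0.3000
After 2 (thin lens f=44): x=-18.0000 theta=6/55 (≈0.1091)
After 3 (propagate distance d=6): x=-954/55 (≈-17.3455) theta=6/55 (≈0.1091)
After 4 (thin lens f=-20): x=-954/55 (≈-17.3455) theta=-417/550 (≈-0.7582)
Rounded to 4 decimal places: x = -17.3455, theta = -0.7582

Answer: -17.3455 -0.7582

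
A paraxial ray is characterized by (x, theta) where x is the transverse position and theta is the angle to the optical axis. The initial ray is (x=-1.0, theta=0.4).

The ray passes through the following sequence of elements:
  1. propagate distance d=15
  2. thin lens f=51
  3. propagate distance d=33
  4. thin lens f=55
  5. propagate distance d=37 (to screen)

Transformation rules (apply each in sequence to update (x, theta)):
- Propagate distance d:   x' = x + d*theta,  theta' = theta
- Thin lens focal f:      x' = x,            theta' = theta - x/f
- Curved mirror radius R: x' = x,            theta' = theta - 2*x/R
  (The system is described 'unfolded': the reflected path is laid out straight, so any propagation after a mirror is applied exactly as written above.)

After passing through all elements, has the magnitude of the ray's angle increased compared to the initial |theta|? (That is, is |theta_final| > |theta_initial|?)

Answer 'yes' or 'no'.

Answer: no

Derivation:
Initial: x=-1.0000 theta=0.4000
After 1 (propagate distance d=15): x=5.0000 theta=0.4000
After 2 (thin lens f=51): x=5.0000 theta=77/255 (≈0.3020)
After 3 (propagate distance d=33): x=1272/85 (≈14.9647) theta=77/255 (≈0.3020)
After 4 (thin lens f=55): x=1272/85 (≈14.9647) theta=419/14025 (≈0.0299)
After 5 (propagate distance d=37 (to screen)): x=225383/14025 (≈16.0701) theta=419/14025 (≈0.0299)
|theta_initial|=0.4000 |theta_final|=419/14025 (≈0.0299) -> not increased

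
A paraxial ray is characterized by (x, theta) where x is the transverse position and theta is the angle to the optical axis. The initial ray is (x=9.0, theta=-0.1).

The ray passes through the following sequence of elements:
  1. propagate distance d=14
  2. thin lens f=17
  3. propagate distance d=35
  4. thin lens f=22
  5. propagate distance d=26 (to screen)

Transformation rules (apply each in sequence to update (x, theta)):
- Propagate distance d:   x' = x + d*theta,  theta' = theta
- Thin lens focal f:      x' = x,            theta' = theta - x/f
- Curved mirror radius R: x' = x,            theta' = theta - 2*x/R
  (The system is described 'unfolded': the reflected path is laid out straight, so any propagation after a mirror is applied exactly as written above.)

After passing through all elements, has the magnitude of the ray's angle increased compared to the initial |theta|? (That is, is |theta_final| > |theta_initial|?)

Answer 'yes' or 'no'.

Initial: x=9.0000 theta=-0.1000
After 1 (propagate distance d=14): x=7.6000 theta=-0.1000
After 2 (thin lens f=17): x=7.6000 theta=-93/170 (≈-0.5471)
After 3 (propagate distance d=35): x=-1963/170 (≈-11.5471) theta=-93/170 (≈-0.5471)
After 4 (thin lens f=22): x=-1963/170 (≈-11.5471) theta=-83/3740 (≈-0.0222)
After 5 (propagate distance d=26 (to screen)): x=-11336/935 (≈-12.1241) theta=-83/3740 (≈-0.0222)
|theta_initial|=0.1000 |theta_final|=83/3740 (≈0.0222) -> not increased

Answer: no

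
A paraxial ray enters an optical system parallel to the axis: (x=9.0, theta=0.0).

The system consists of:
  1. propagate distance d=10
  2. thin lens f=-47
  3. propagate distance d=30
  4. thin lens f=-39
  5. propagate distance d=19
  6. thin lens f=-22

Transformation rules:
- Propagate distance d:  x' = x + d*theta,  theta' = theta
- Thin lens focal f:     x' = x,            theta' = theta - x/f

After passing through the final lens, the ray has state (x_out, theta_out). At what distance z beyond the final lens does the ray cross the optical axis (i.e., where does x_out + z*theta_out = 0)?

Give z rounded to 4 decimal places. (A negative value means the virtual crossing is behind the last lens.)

Answer: -14.7640

Derivation:
Initial: x=9.0000 theta=0.0000
After 1 (propagate distance d=10): x=9.0000 theta=0.0000
After 2 (thin lens f=-47): x=9.0000 theta=9/47 (≈0.1915)
After 3 (propagate distance d=30): x=693/47 (≈14.7447) theta=9/47 (≈0.1915)
After 4 (thin lens f=-39): x=693/47 (≈14.7447) theta=348/611 (≈0.5696)
After 5 (propagate distance d=19): x=15621/611 (≈25.5663) theta=348/611 (≈0.5696)
After 6 (thin lens f=-22): x=15621/611 (≈25.5663) theta=23277/13442 (≈1.7317)
z_focus = -x_out/theta_out = -(15621/611)/(23277/13442) = -114554/7759 ≈ -14.7640
Rounded to 4 decimal places: z = -14.7640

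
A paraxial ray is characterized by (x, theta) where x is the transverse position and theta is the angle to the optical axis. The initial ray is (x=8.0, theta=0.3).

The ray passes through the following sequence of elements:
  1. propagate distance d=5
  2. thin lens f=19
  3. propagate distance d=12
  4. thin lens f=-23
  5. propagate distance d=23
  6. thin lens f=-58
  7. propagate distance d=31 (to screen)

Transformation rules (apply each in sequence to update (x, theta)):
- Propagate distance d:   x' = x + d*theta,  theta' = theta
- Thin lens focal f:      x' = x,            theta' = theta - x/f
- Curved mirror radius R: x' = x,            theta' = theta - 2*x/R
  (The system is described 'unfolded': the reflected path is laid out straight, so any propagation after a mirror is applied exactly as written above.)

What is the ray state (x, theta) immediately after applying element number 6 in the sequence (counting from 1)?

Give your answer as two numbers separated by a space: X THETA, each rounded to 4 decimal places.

Initial: x=8.0000 theta=0.3000
After 1 (propagate distance d=5): x=9.5000 theta=0.3000
After 2 (thin lens f=19): x=9.5000 theta=-0.2000
After 3 (propagate distance d=12): x=7.1000 theta=-0.2000
After 4 (thin lens f=-23): x=7.1000 theta=5/46 (≈0.1087)
After 5 (propagate distance d=23): x=9.6000 theta=5/46 (≈0.1087)
After 6 (thin lens f=-58): x=9.6000 theta=1829/6670 (≈0.2742)
Rounded to 4 decimal places: x = 9.6000, theta = 0.2742

Answer: 9.6000 0.2742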